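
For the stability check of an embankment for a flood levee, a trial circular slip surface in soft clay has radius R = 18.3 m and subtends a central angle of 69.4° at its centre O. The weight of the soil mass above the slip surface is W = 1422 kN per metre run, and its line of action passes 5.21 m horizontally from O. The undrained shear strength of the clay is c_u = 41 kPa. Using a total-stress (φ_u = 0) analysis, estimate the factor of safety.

FS = 2.24

Taking moments about the centre O, the resisting moment is provided by the undrained shear strength acting along the arc:
Arc length L_a = R·θ = 18.3·(69.4°·π/180) = 18.3·1.2113 = 22.17 m
M_R = c_u·L_a·R = 41·22.17·18.3 = 16631.2 kN·m/m
M_D = W·d = 1422·5.21 = 7408.6 kN·m/m
FS = M_R / M_D = 16631.2 / 7408.6 = 2.245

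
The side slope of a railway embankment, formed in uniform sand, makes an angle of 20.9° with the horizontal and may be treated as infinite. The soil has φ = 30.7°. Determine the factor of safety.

FS = 1.55

For a dry cohesionless infinite slope the factor of safety is FS = tanφ / tanβ.
FS = tan30.7° / tan20.9° = 0.5938 / 0.3819 = 1.555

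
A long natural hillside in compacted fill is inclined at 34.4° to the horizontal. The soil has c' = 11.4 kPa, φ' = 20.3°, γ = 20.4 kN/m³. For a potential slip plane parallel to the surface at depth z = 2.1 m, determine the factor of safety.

For an infinite slope with a slip plane parallel to the surface (no pore pressure): FS = [c' + γz cos²β tanφ'] / [γz sinβ cosβ].
γz = 20.4·2.1 = 42.84 kN/m²
Numerator = 11.4 + 42.84·cos²34.4°·tan20.3° = 11.4 + 42.84·0.6808·0.3699 = 22.189 kPa
Denominator = 42.84·sin34.4°·cos34.4° = 42.84·0.5650·0.8251 = 19.970 kPa
FS = 22.189 / 19.970 = 1.111

FS = 1.11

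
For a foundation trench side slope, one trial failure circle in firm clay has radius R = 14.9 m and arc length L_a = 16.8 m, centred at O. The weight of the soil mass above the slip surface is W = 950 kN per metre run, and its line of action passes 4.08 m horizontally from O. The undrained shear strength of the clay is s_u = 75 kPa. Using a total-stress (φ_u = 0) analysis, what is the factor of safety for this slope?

Taking moments about the centre O, the resisting moment is provided by the undrained shear strength acting along the arc:
M_R = s_u·L_a·R = 75·16.80·14.9 = 18774.0 kN·m/m
M_D = W·d = 950·4.08 = 3876.0 kN·m/m
FS = M_R / M_D = 18774.0 / 3876.0 = 4.844

FS = 4.84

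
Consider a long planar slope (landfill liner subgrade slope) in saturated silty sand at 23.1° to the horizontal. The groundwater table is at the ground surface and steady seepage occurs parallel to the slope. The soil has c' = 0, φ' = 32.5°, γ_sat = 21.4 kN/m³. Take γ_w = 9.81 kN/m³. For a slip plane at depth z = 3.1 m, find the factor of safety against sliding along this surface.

With seepage parallel to the slope and the water table at the surface, the effective normal stress on the slip plane uses the buoyant unit weight γ' = γ_sat − γ_w while the driving shear stress uses γ_sat:
FS = [c' + γ' z cos²β tanφ'] / [γ_sat z sinβ cosβ]
(For c' = 0 this reduces to FS = (γ'/γ_sat)·tanφ'/tanβ.)
γ' = 21.4 − 9.81 = 11.59 kN/m³
Numerator = 0.0 + 11.59·3.1·cos²23.1°·tan32.5° = 0.0 + 11.59·3.1·0.8461·0.6371 = 19.366 kPa
Denominator = 21.4·3.1·sin23.1°·cos23.1° = 21.4·3.1·0.3923·0.9198 = 23.941 kPa
FS = 19.366 / 23.941 = 0.809

FS = 0.81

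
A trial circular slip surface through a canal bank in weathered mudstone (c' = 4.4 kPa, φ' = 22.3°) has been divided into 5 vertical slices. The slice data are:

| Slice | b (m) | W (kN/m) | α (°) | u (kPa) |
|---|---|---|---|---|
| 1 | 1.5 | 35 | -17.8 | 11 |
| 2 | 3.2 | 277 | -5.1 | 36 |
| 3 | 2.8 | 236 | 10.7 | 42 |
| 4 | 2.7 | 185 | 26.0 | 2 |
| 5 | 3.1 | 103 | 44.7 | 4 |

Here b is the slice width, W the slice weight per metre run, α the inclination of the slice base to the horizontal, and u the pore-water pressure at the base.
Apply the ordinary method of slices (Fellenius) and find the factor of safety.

FS = 1.68

Ordinary method of slices: FS = Σ[c'·Δl_i + (W_i cosα_i − u_i·Δl_i)·tanφ'] / Σ W_i sinα_i, with Δl_i = b_i / cosα_i.
Slice 1: Δl = 1.5/cos(-17.8°) = 1.575 m; N'_1 = 35·cos(-17.8°) − 11·1.575 = 16.0; c'Δl = 6.93; W sinα = -10.7
Slice 2: Δl = 3.2/cos(-5.1°) = 3.213 m; N'_2 = 277·cos(-5.1°) − 36·3.213 = 160.2; c'Δl = 14.14; W sinα = -24.6
Slice 3: Δl = 2.8/cos10.7° = 2.850 m; N'_3 = 236·cos10.7° − 42·2.850 = 112.2; c'Δl = 12.54; W sinα = 43.8
Slice 4: Δl = 2.7/cos26.0° = 3.004 m; N'_4 = 185·cos26.0° − 2·3.004 = 160.3; c'Δl = 13.22; W sinα = 81.1
Slice 5: Δl = 3.1/cos44.7° = 4.361 m; N'_5 = 103·cos44.7° − 4·4.361 = 55.8; c'Δl = 19.19; W sinα = 72.4
Σc'Δl = 66.0 kN/m; ΣN' = 504.5 kN/m; ΣW sinα = 162.0 kN/m
Resisting = 66.0 + 504.5·tan22.3° = 66.0 + 206.9 = 272.9 kN/m
FS = 272.9 / 162.0 = 1.684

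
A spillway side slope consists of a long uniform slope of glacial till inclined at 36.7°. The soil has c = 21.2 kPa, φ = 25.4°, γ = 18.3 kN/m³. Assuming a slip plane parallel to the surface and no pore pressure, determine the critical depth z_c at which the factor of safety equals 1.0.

z_c = 6.66 m

Setting FS = 1.00 in FS = [c + γz cos²β tanφ] / [γz sinβ cosβ] and solving for z:
z = c / [γ cosβ (FS·sinβ − cosβ·tanφ)]
  = 21.2 / [18.3·cos36.7°·(1.00·sin36.7° − cos36.7°·tan25.4°)]
  = 21.2 / [18.3·0.8018·(1.00·0.5976 − 0.8018·0.4748)]
  = 21.2 / 3.1827 = 6.661 m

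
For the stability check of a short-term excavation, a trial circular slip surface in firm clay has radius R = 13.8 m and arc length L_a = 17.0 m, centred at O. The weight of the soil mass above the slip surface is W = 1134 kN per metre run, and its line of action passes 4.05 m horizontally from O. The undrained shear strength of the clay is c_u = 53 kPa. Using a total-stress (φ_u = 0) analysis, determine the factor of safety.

FS = 2.71

Taking moments about the centre O, the resisting moment is provided by the undrained shear strength acting along the arc:
M_R = c_u·L_a·R = 53·17.00·13.8 = 12433.8 kN·m/m
M_D = W·d = 1134·4.05 = 4592.7 kN·m/m
FS = M_R / M_D = 12433.8 / 4592.7 = 2.707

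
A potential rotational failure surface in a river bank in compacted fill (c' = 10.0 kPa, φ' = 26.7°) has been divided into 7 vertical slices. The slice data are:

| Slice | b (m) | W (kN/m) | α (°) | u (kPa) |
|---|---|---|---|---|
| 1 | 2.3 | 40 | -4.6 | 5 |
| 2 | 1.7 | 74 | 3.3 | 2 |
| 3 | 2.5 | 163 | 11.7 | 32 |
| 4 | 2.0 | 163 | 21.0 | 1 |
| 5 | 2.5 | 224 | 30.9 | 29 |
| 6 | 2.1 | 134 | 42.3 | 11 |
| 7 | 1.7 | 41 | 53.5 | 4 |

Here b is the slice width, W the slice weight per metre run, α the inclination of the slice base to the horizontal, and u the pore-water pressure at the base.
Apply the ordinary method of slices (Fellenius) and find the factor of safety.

FS = 1.31

Ordinary method of slices: FS = Σ[c'·Δl_i + (W_i cosα_i − u_i·Δl_i)·tanφ'] / Σ W_i sinα_i, with Δl_i = b_i / cosα_i.
Slice 1: Δl = 2.3/cos(-4.6°) = 2.307 m; N'_1 = 40·cos(-4.6°) − 5·2.307 = 28.3; c'Δl = 23.07; W sinα = -3.2
Slice 2: Δl = 1.7/cos3.3° = 1.703 m; N'_2 = 74·cos3.3° − 2·1.703 = 70.5; c'Δl = 17.03; W sinα = 4.3
Slice 3: Δl = 2.5/cos11.7° = 2.553 m; N'_3 = 163·cos11.7° − 32·2.553 = 77.9; c'Δl = 25.53; W sinα = 33.1
Slice 4: Δl = 2.0/cos21.0° = 2.142 m; N'_4 = 163·cos21.0° − 1·2.142 = 150.0; c'Δl = 21.42; W sinα = 58.4
Slice 5: Δl = 2.5/cos30.9° = 2.914 m; N'_5 = 224·cos30.9° − 29·2.914 = 107.7; c'Δl = 29.14; W sinα = 115.0
Slice 6: Δl = 2.1/cos42.3° = 2.839 m; N'_6 = 134·cos42.3° − 11·2.839 = 67.9; c'Δl = 28.39; W sinα = 90.2
Slice 7: Δl = 1.7/cos53.5° = 2.858 m; N'_7 = 41·cos53.5° − 4·2.858 = 13.0; c'Δl = 28.58; W sinα = 33.0
Σc'Δl = 173.2 kN/m; ΣN' = 515.3 kN/m; ΣW sinα = 330.7 kN/m
Resisting = 173.2 + 515.3·tan26.7° = 173.2 + 259.2 = 432.3 kN/m
FS = 432.3 / 330.7 = 1.307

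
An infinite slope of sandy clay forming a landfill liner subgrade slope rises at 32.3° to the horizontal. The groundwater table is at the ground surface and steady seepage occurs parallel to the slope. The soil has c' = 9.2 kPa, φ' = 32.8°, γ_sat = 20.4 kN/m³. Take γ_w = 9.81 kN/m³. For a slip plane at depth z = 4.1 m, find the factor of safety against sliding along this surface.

FS = 0.77

With seepage parallel to the slope and the water table at the surface, the effective normal stress on the slip plane uses the buoyant unit weight γ' = γ_sat − γ_w while the driving shear stress uses γ_sat:
FS = [c' + γ' z cos²β tanφ'] / [γ_sat z sinβ cosβ]
γ' = 20.4 − 9.81 = 10.59 kN/m³
Numerator = 9.2 + 10.59·4.1·cos²32.3°·tan32.8° = 9.2 + 10.59·4.1·0.7145·0.6445 = 29.192 kPa
Denominator = 20.4·4.1·sin32.3°·cos32.3° = 20.4·4.1·0.5344·0.8453 = 37.777 kPa
FS = 29.192 / 37.777 = 0.773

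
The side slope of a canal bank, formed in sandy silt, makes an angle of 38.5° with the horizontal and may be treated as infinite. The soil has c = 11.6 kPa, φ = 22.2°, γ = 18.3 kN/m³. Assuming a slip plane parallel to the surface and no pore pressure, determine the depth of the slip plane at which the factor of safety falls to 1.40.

z = 1.47 m

Setting FS = 1.40 in FS = [c + γz cos²β tanφ] / [γz sinβ cosβ] and solving for z:
z = c / [γ cosβ (FS·sinβ − cosβ·tanφ)]
  = 11.6 / [18.3·cos38.5°·(1.40·sin38.5° − cos38.5°·tan22.2°)]
  = 11.6 / [18.3·0.7826·(1.40·0.6225 − 0.7826·0.4081)]
  = 11.6 / 7.9077 = 1.467 m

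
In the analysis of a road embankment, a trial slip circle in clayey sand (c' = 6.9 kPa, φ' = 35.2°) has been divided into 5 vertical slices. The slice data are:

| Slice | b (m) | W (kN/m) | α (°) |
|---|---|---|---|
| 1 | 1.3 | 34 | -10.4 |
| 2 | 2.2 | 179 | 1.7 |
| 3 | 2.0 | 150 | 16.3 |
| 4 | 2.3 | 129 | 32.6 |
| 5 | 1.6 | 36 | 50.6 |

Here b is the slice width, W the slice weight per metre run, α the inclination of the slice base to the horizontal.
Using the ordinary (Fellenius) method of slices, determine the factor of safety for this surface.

Ordinary method of slices: FS = Σ[c'·Δl_i + (W_i cosα_i)·tanφ'] / Σ W_i sinα_i, with Δl_i = b_i / cosα_i.
Slice 1: Δl = 1.3/cos(-10.4°) = 1.322 m; N'_1 = 34·cos(-10.4°) = 33.4; c'Δl = 9.12; W sinα = -6.1
Slice 2: Δl = 2.2/cos1.7° = 2.201 m; N'_2 = 179·cos1.7° = 178.9; c'Δl = 15.19; W sinα = 5.3
Slice 3: Δl = 2.0/cos16.3° = 2.084 m; N'_3 = 150·cos16.3° = 144.0; c'Δl = 14.38; W sinα = 42.1
Slice 4: Δl = 2.3/cos32.6° = 2.730 m; N'_4 = 129·cos32.6° = 108.7; c'Δl = 18.84; W sinα = 69.5
Slice 5: Δl = 1.6/cos50.6° = 2.521 m; N'_5 = 36·cos50.6° = 22.9; c'Δl = 17.39; W sinα = 27.8
Σc'Δl = 74.9 kN/m; ΣN' = 487.9 kN/m; ΣW sinα = 138.6 kN/m
Resisting = 74.9 + 487.9·tan35.2° = 74.9 + 344.1 = 419.1 kN/m
FS = 419.1 / 138.6 = 3.024

FS = 3.02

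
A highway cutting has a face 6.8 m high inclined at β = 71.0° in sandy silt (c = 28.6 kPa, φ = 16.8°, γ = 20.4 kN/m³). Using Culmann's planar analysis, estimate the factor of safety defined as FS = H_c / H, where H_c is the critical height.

FS = 1.80

H_c = (4c/γ) · sinβ cosφ / [1 − cos(β − φ)]
    = (4·28.6/20.4) · sin71.0°·cos16.8° / [1 − cos54.2°]
    = 5.608 · 0.9052 / 0.4150 = 12.23 m
FS = H_c / H = 12.23 / 6.8 = 1.799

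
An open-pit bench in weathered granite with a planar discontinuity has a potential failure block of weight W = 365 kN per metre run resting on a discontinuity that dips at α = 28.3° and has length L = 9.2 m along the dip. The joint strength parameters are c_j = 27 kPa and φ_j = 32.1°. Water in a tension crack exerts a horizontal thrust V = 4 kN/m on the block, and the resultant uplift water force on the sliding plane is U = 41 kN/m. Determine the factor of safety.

FS = 2.40

Resolving the block weight along and normal to the plane and applying the Mohr–Coulomb strength on the joint:
N' = W cosα − U − V sinα = 365·cos28.3° − 41 − 4·sin28.3° = 278.5 kN/m
Driving force T = W sinα + V cosα = 365·sin28.3° + 4·cos28.3° = 176.6 kN/m
Resisting force R = c_j·L + N'·tanφ_j = 27·9.2 + 278.5·tan32.1° = 248.4 + 174.7 = 423.1 kN/m
FS = R / T = 423.1 / 176.6 = 2.396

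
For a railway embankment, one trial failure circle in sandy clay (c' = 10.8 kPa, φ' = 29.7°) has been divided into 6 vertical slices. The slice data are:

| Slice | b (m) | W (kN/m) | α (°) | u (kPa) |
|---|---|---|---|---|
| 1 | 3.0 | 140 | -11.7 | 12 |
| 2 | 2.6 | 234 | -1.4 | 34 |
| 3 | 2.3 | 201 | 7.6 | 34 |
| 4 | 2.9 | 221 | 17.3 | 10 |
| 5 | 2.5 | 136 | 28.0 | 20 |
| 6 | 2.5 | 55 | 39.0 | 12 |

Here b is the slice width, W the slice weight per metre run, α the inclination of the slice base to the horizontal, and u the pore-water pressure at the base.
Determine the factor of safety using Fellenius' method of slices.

FS = 3.41

Ordinary method of slices: FS = Σ[c'·Δl_i + (W_i cosα_i − u_i·Δl_i)·tanφ'] / Σ W_i sinα_i, with Δl_i = b_i / cosα_i.
Slice 1: Δl = 3.0/cos(-11.7°) = 3.064 m; N'_1 = 140·cos(-11.7°) − 12·3.064 = 100.3; c'Δl = 33.09; W sinα = -28.4
Slice 2: Δl = 2.6/cos(-1.4°) = 2.601 m; N'_2 = 234·cos(-1.4°) − 34·2.601 = 145.5; c'Δl = 28.09; W sinα = -5.7
Slice 3: Δl = 2.3/cos7.6° = 2.320 m; N'_3 = 201·cos7.6° − 34·2.320 = 120.3; c'Δl = 25.06; W sinα = 26.6
Slice 4: Δl = 2.9/cos17.3° = 3.037 m; N'_4 = 221·cos17.3° − 10·3.037 = 180.6; c'Δl = 32.80; W sinα = 65.7
Slice 5: Δl = 2.5/cos28.0° = 2.831 m; N'_5 = 136·cos28.0° − 20·2.831 = 63.5; c'Δl = 30.58; W sinα = 63.8
Slice 6: Δl = 2.5/cos39.0° = 3.217 m; N'_6 = 55·cos39.0° − 12·3.217 = 4.1; c'Δl = 34.74; W sinα = 34.6
Σc'Δl = 184.4 kN/m; ΣN' = 614.4 kN/m; ΣW sinα = 156.7 kN/m
Resisting = 184.4 + 614.4·tan29.7° = 184.4 + 350.4 = 534.8 kN/m
FS = 534.8 / 156.7 = 3.414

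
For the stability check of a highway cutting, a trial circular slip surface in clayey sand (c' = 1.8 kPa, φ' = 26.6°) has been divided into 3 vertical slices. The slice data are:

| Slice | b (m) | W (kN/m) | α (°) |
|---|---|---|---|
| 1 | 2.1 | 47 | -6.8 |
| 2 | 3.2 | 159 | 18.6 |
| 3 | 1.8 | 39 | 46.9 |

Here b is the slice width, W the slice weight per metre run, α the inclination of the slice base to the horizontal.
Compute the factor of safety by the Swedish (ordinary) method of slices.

Ordinary method of slices: FS = Σ[c'·Δl_i + (W_i cosα_i)·tanφ'] / Σ W_i sinα_i, with Δl_i = b_i / cosα_i.
Slice 1: Δl = 2.1/cos(-6.8°) = 2.115 m; N'_1 = 47·cos(-6.8°) = 46.7; c'Δl = 3.81; W sinα = -5.6
Slice 2: Δl = 3.2/cos18.6° = 3.376 m; N'_2 = 159·cos18.6° = 150.7; c'Δl = 6.08; W sinα = 50.7
Slice 3: Δl = 1.8/cos46.9° = 2.634 m; N'_3 = 39·cos46.9° = 26.6; c'Δl = 4.74; W sinα = 28.5
Σc'Δl = 14.6 kN/m; ΣN' = 224.0 kN/m; ΣW sinα = 73.6 kN/m
Resisting = 14.6 + 224.0·tan26.6° = 14.6 + 112.2 = 126.8 kN/m
FS = 126.8 / 73.6 = 1.722

FS = 1.72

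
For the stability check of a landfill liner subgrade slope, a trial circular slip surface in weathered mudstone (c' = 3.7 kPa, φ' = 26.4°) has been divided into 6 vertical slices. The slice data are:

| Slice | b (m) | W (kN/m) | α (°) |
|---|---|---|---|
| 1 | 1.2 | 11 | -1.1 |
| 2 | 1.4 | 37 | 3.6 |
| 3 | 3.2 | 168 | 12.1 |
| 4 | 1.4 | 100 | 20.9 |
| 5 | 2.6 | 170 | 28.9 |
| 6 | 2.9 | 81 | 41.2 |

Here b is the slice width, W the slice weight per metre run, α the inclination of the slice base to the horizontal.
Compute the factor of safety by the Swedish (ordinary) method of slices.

FS = 1.48

Ordinary method of slices: FS = Σ[c'·Δl_i + (W_i cosα_i)·tanφ'] / Σ W_i sinα_i, with Δl_i = b_i / cosα_i.
Slice 1: Δl = 1.2/cos(-1.1°) = 1.200 m; N'_1 = 11·cos(-1.1°) = 11.0; c'Δl = 4.44; W sinα = -0.2
Slice 2: Δl = 1.4/cos3.6° = 1.403 m; N'_2 = 37·cos3.6° = 36.9; c'Δl = 5.19; W sinα = 2.3
Slice 3: Δl = 3.2/cos12.1° = 3.273 m; N'_3 = 168·cos12.1° = 164.3; c'Δl = 12.11; W sinα = 35.2
Slice 4: Δl = 1.4/cos20.9° = 1.499 m; N'_4 = 100·cos20.9° = 93.4; c'Δl = 5.54; W sinα = 35.7
Slice 5: Δl = 2.6/cos28.9° = 2.970 m; N'_5 = 170·cos28.9° = 148.8; c'Δl = 10.99; W sinα = 82.2
Slice 6: Δl = 2.9/cos41.2° = 3.854 m; N'_6 = 81·cos41.2° = 60.9; c'Δl = 14.26; W sinα = 53.4
Σc'Δl = 52.5 kN/m; ΣN' = 515.4 kN/m; ΣW sinα = 208.5 kN/m
Resisting = 52.5 + 515.4·tan26.4° = 52.5 + 255.8 = 308.4 kN/m
FS = 308.4 / 208.5 = 1.479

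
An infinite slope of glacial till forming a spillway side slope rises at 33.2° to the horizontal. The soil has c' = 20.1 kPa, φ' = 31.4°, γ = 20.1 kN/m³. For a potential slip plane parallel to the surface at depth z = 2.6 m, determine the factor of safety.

For an infinite slope with a slip plane parallel to the surface (no pore pressure): FS = [c' + γz cos²β tanφ'] / [γz sinβ cosβ].
γz = 20.1·2.6 = 52.26 kN/m²
Numerator = 20.1 + 52.26·cos²33.2°·tan31.4° = 20.1 + 52.26·0.7002·0.6104 = 42.435 kPa
Denominator = 52.26·sin33.2°·cos33.2° = 52.26·0.5476·0.8368 = 23.945 kPa
FS = 42.435 / 23.945 = 1.772

FS = 1.77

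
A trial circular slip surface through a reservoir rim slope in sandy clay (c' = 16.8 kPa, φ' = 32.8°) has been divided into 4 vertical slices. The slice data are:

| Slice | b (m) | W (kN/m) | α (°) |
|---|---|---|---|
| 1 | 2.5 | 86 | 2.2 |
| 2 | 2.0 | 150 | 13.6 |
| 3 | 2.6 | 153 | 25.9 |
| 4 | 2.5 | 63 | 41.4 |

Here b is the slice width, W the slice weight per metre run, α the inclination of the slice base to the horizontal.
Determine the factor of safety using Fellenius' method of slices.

Ordinary method of slices: FS = Σ[c'·Δl_i + (W_i cosα_i)·tanφ'] / Σ W_i sinα_i, with Δl_i = b_i / cosα_i.
Slice 1: Δl = 2.5/cos2.2° = 2.502 m; N'_1 = 86·cos2.2° = 85.9; c'Δl = 42.03; W sinα = 3.3
Slice 2: Δl = 2.0/cos13.6° = 2.058 m; N'_2 = 150·cos13.6° = 145.8; c'Δl = 34.57; W sinα = 35.3
Slice 3: Δl = 2.6/cos25.9° = 2.890 m; N'_3 = 153·cos25.9° = 137.6; c'Δl = 48.56; W sinα = 66.8
Slice 4: Δl = 2.5/cos41.4° = 3.333 m; N'_4 = 63·cos41.4° = 47.3; c'Δl = 55.99; W sinα = 41.7
Σc'Δl = 181.1 kN/m; ΣN' = 416.6 kN/m; ΣW sinα = 147.1 kN/m
Resisting = 181.1 + 416.6·tan32.8° = 181.1 + 268.5 = 449.6 kN/m
FS = 449.6 / 147.1 = 3.057

FS = 3.06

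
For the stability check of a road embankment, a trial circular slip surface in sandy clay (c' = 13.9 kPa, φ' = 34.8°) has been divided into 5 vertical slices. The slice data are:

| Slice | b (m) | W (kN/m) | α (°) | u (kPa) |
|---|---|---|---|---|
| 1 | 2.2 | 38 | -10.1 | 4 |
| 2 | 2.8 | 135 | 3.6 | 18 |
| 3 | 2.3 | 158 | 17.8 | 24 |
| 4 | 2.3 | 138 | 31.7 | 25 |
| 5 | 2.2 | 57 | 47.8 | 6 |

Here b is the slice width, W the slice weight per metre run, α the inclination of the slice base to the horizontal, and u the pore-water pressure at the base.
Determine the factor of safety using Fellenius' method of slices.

FS = 2.29

Ordinary method of slices: FS = Σ[c'·Δl_i + (W_i cosα_i − u_i·Δl_i)·tanφ'] / Σ W_i sinα_i, with Δl_i = b_i / cosα_i.
Slice 1: Δl = 2.2/cos(-10.1°) = 2.235 m; N'_1 = 38·cos(-10.1°) − 4·2.235 = 28.5; c'Δl = 31.06; W sinα = -6.7
Slice 2: Δl = 2.8/cos3.6° = 2.806 m; N'_2 = 135·cos3.6° − 18·2.806 = 84.2; c'Δl = 39.00; W sinα = 8.5
Slice 3: Δl = 2.3/cos17.8° = 2.416 m; N'_3 = 158·cos17.8° − 24·2.416 = 92.5; c'Δl = 33.58; W sinα = 48.3
Slice 4: Δl = 2.3/cos31.7° = 2.703 m; N'_4 = 138·cos31.7° − 25·2.703 = 49.8; c'Δl = 37.58; W sinα = 72.5
Slice 5: Δl = 2.2/cos47.8° = 3.275 m; N'_5 = 57·cos47.8° − 6·3.275 = 18.6; c'Δl = 45.52; W sinα = 42.2
Σc'Δl = 186.7 kN/m; ΣN' = 273.6 kN/m; ΣW sinα = 164.9 kN/m
Resisting = 186.7 + 273.6·tan34.8° = 186.7 + 190.2 = 376.9 kN/m
FS = 376.9 / 164.9 = 2.286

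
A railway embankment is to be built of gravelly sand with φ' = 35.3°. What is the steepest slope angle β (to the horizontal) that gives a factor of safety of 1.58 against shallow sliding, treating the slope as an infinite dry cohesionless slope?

For an infinite dry cohesionless slope FS = tanφ'/tanβ, so tanβ = tanφ' / FS.
tanβ = tan35.3° / 1.58 = 0.7080 / 1.58 = 0.4481
β = arctan(0.4481) = 24.14°

β = 24.1°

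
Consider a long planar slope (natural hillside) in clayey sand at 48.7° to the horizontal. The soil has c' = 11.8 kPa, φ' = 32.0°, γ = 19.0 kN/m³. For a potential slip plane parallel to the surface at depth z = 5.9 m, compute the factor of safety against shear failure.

For an infinite slope with a slip plane parallel to the surface (no pore pressure): FS = [c' + γz cos²β tanφ'] / [γz sinβ cosβ].
γz = 19.0·5.9 = 112.10 kN/m²
Numerator = 11.8 + 112.10·cos²48.7°·tan32.0° = 11.8 + 112.10·0.4356·0.6249 = 42.313 kPa
Denominator = 112.10·sin48.7°·cos48.7° = 112.10·0.7513·0.6600 = 55.583 kPa
FS = 42.313 / 55.583 = 0.761

FS = 0.76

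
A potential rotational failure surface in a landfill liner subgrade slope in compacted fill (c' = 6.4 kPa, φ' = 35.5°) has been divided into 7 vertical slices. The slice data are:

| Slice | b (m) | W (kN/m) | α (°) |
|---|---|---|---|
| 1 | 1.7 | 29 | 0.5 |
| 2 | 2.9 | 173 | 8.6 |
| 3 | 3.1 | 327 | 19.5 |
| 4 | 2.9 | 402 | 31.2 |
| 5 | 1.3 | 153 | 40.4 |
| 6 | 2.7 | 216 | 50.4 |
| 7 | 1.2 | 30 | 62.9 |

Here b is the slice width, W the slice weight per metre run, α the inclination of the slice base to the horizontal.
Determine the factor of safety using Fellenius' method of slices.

FS = 1.46

Ordinary method of slices: FS = Σ[c'·Δl_i + (W_i cosα_i)·tanφ'] / Σ W_i sinα_i, with Δl_i = b_i / cosα_i.
Slice 1: Δl = 1.7/cos0.5° = 1.700 m; N'_1 = 29·cos0.5° = 29.0; c'Δl = 10.88; W sinα = 0.3
Slice 2: Δl = 2.9/cos8.6° = 2.933 m; N'_2 = 173·cos8.6° = 171.1; c'Δl = 18.77; W sinα = 25.9
Slice 3: Δl = 3.1/cos19.5° = 3.289 m; N'_3 = 327·cos19.5° = 308.2; c'Δl = 21.05; W sinα = 109.2
Slice 4: Δl = 2.9/cos31.2° = 3.390 m; N'_4 = 402·cos31.2° = 343.9; c'Δl = 21.70; W sinα = 208.2
Slice 5: Δl = 1.3/cos40.4° = 1.707 m; N'_5 = 153·cos40.4° = 116.5; c'Δl = 10.93; W sinα = 99.2
Slice 6: Δl = 2.7/cos50.4° = 4.236 m; N'_6 = 216·cos50.4° = 137.7; c'Δl = 27.11; W sinα = 166.4
Slice 7: Δl = 1.2/cos62.9° = 2.634 m; N'_7 = 30·cos62.9° = 13.7; c'Δl = 16.86; W sinα = 26.7
Σc'Δl = 127.3 kN/m; ΣN' = 1120.0 kN/m; ΣW sinα = 635.8 kN/m
Resisting = 127.3 + 1120.0·tan35.5° = 127.3 + 798.9 = 926.2 kN/m
FS = 926.2 / 635.8 = 1.457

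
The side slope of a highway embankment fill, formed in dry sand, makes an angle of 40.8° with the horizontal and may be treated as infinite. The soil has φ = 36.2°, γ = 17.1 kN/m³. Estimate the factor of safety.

FS = 0.85

For a dry cohesionless infinite slope the factor of safety is FS = tanφ / tanβ.
FS = tan36.2° / tan40.8° = 0.7319 / 0.8632 = 0.848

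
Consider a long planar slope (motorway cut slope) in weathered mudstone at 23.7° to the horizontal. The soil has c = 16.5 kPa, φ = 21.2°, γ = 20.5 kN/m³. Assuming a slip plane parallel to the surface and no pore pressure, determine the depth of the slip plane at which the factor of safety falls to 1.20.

Setting FS = 1.20 in FS = [c + γz cos²β tanφ] / [γz sinβ cosβ] and solving for z:
z = c / [γ cosβ (FS·sinβ − cosβ·tanφ)]
  = 16.5 / [20.5·cos23.7°·(1.20·sin23.7° − cos23.7°·tan21.2°)]
  = 16.5 / [20.5·0.9157·(1.20·0.4019 − 0.9157·0.3879)]
  = 16.5 / 2.3872 = 6.912 m

z = 6.91 m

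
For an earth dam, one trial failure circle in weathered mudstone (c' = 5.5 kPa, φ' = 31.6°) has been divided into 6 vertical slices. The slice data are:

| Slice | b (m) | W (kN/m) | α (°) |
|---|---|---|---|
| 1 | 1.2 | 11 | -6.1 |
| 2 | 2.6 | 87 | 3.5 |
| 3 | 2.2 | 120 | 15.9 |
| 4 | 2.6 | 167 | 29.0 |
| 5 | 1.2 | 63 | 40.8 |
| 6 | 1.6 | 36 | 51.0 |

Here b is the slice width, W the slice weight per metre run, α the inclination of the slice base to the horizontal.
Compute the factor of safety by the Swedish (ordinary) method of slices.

Ordinary method of slices: FS = Σ[c'·Δl_i + (W_i cosα_i)·tanφ'] / Σ W_i sinα_i, with Δl_i = b_i / cosα_i.
Slice 1: Δl = 1.2/cos(-6.1°) = 1.207 m; N'_1 = 11·cos(-6.1°) = 10.9; c'Δl = 6.64; W sinα = -1.2
Slice 2: Δl = 2.6/cos3.5° = 2.605 m; N'_2 = 87·cos3.5° = 86.8; c'Δl = 14.33; W sinα = 5.3
Slice 3: Δl = 2.2/cos15.9° = 2.288 m; N'_3 = 120·cos15.9° = 115.4; c'Δl = 12.58; W sinα = 32.9
Slice 4: Δl = 2.6/cos29.0° = 2.973 m; N'_4 = 167·cos29.0° = 146.1; c'Δl = 16.35; W sinα = 81.0
Slice 5: Δl = 1.2/cos40.8° = 1.585 m; N'_5 = 63·cos40.8° = 47.7; c'Δl = 8.72; W sinα = 41.2
Slice 6: Δl = 1.6/cos51.0° = 2.542 m; N'_6 = 36·cos51.0° = 22.7; c'Δl = 13.98; W sinα = 28.0
Σc'Δl = 72.6 kN/m; ΣN' = 429.6 kN/m; ΣW sinα = 187.1 kN/m
Resisting = 72.6 + 429.6·tan31.6° = 72.6 + 264.3 = 336.9 kN/m
FS = 336.9 / 187.1 = 1.800

FS = 1.80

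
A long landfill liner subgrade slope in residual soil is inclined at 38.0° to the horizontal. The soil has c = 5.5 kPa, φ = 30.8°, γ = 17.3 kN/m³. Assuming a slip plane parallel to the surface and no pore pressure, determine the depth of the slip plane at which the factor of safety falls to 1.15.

z = 1.69 m

Setting FS = 1.15 in FS = [c + γz cos²β tanφ] / [γz sinβ cosβ] and solving for z:
z = c / [γ cosβ (FS·sinβ − cosβ·tanφ)]
  = 5.5 / [17.3·cos38.0°·(1.15·sin38.0° − cos38.0°·tan30.8°)]
  = 5.5 / [17.3·0.7880·(1.15·0.6157 − 0.7880·0.5961)]
  = 5.5 / 3.2481 = 1.693 m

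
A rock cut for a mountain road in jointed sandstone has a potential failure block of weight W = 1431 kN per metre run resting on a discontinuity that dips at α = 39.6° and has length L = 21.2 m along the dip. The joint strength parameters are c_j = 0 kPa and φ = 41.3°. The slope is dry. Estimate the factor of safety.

Resolving the block weight along and normal to the plane and applying the Mohr–Coulomb strength on the joint:
N' = W cosα = 1431·cos39.6° = 1102.6 kN/m
Driving force T = W sinα = 1431·sin39.6° = 912.2 kN/m
Resisting force R = c_j·L + N'·tanφ = 0·21.2 + 1102.6·tan41.3° = 0.0 + 968.7 = 968.7 kN/m
FS = R / T = 968.7 / 912.2 = 1.062

FS = 1.06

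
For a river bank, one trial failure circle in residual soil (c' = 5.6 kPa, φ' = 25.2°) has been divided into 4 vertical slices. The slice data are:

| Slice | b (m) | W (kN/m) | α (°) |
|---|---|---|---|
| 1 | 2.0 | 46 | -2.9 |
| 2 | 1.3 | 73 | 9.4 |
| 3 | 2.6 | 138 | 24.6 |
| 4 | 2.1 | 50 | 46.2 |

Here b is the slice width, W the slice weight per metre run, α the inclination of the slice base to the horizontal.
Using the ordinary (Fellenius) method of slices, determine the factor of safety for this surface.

FS = 1.77

Ordinary method of slices: FS = Σ[c'·Δl_i + (W_i cosα_i)·tanφ'] / Σ W_i sinα_i, with Δl_i = b_i / cosα_i.
Slice 1: Δl = 2.0/cos(-2.9°) = 2.003 m; N'_1 = 46·cos(-2.9°) = 45.9; c'Δl = 11.21; W sinα = -2.3
Slice 2: Δl = 1.3/cos9.4° = 1.318 m; N'_2 = 73·cos9.4° = 72.0; c'Δl = 7.38; W sinα = 11.9
Slice 3: Δl = 2.6/cos24.6° = 2.860 m; N'_3 = 138·cos24.6° = 125.5; c'Δl = 16.01; W sinα = 57.4
Slice 4: Δl = 2.1/cos46.2° = 3.034 m; N'_4 = 50·cos46.2° = 34.6; c'Δl = 16.99; W sinα = 36.1
Σc'Δl = 51.6 kN/m; ΣN' = 278.0 kN/m; ΣW sinα = 103.1 kN/m
Resisting = 51.6 + 278.0·tan25.2° = 51.6 + 130.8 = 182.4 kN/m
FS = 182.4 / 103.1 = 1.769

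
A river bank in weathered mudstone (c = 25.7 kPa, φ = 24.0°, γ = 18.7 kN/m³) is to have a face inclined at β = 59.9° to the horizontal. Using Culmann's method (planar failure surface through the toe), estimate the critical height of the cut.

Culmann's analysis gives the critical failure plane at α_cr = (β + φ)/2 = (59.9 + 24.0)/2 = 42.0°, and the critical height
H_c = (4c/γ) · sinβ cosφ / [1 − cos(β − φ)]
    = (4·25.7/18.7) · sin59.9°·cos24.0° / [1 − cos(35.9°)]
    = 5.497 · 0.8652·0.9135 / [1 − 0.8100]
    = 5.497 · 0.7904 / 0.1900
    = 22.87 m

H_c = 22.87 m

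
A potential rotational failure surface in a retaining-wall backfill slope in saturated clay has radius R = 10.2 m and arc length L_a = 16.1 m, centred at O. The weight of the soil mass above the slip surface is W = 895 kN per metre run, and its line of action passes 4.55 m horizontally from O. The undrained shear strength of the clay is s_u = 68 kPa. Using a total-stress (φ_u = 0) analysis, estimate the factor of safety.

FS = 2.74

Taking moments about the centre O, the resisting moment is provided by the undrained shear strength acting along the arc:
M_R = s_u·L_a·R = 68·16.10·10.2 = 11167.0 kN·m/m
M_D = W·d = 895·4.55 = 4072.2 kN·m/m
FS = M_R / M_D = 11167.0 / 4072.2 = 2.742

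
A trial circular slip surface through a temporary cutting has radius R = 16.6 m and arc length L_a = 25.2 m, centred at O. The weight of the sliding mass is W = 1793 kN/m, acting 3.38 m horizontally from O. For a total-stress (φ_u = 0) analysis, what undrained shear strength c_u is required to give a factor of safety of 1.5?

c_u = 21.7 kPa

FS = c_u·L_a·R / (W·d), so c_u = FS·W·d / (L_a·R).
c_u = 1.5·1793·3.38 / (25.20·16.6) = 9090.5 / 418.32 = 21.73 kPa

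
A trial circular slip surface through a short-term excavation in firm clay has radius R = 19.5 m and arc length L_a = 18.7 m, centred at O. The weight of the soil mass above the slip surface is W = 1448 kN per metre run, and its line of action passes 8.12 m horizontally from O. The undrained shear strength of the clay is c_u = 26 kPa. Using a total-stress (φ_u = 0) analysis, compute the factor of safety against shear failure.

Taking moments about the centre O, the resisting moment is provided by the undrained shear strength acting along the arc:
M_R = c_u·L_a·R = 26·18.70·19.5 = 9480.9 kN·m/m
M_D = W·d = 1448·8.12 = 11757.8 kN·m/m
FS = M_R / M_D = 9480.9 / 11757.8 = 0.806

FS = 0.81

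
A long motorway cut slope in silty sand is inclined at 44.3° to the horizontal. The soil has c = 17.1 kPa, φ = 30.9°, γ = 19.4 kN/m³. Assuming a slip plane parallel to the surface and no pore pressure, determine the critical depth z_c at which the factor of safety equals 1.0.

Setting FS = 1.00 in FS = [c + γz cos²β tanφ] / [γz sinβ cosβ] and solving for z:
z = c / [γ cosβ (FS·sinβ − cosβ·tanφ)]
  = 17.1 / [19.4·cos44.3°·(1.00·sin44.3° − cos44.3°·tan30.9°)]
  = 17.1 / [19.4·0.7157·(1.00·0.6984 − 0.7157·0.5985)]
  = 17.1 / 3.7499 = 4.560 m

z_c = 4.56 m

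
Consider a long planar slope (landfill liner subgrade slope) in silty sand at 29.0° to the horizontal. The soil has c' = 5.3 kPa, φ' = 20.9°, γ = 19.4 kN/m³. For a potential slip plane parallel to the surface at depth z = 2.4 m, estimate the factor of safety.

FS = 0.96

For an infinite slope with a slip plane parallel to the surface (no pore pressure): FS = [c' + γz cos²β tanφ'] / [γz sinβ cosβ].
γz = 19.4·2.4 = 46.56 kN/m²
Numerator = 5.3 + 46.56·cos²29.0°·tan20.9° = 5.3 + 46.56·0.7650·0.3819 = 18.901 kPa
Denominator = 46.56·sin29.0°·cos29.0° = 46.56·0.4848·0.8746 = 19.743 kPa
FS = 18.901 / 19.743 = 0.957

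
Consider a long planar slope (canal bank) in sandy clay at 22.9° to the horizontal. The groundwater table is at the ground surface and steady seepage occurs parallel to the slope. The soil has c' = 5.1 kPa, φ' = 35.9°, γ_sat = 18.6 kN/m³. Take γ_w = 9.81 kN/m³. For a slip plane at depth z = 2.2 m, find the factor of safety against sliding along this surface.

With seepage parallel to the slope and the water table at the surface, the effective normal stress on the slip plane uses the buoyant unit weight γ' = γ_sat − γ_w while the driving shear stress uses γ_sat:
FS = [c' + γ' z cos²β tanφ'] / [γ_sat z sinβ cosβ]
γ' = 18.6 − 9.81 = 8.79 kN/m³
Numerator = 5.1 + 8.79·2.2·cos²22.9°·tan35.9° = 5.1 + 8.79·2.2·0.8486·0.7239 = 16.979 kPa
Denominator = 18.6·2.2·sin22.9°·cos22.9° = 18.6·2.2·0.3891·0.9212 = 14.668 kPa
FS = 16.979 / 14.668 = 1.158

FS = 1.16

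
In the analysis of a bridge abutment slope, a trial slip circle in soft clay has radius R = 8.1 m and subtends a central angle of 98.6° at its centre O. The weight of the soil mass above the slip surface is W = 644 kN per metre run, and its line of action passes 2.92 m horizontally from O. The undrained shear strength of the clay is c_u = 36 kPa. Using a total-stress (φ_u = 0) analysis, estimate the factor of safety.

FS = 2.16

Taking moments about the centre O, the resisting moment is provided by the undrained shear strength acting along the arc:
Arc length L_a = R·θ = 8.1·(98.6°·π/180) = 8.1·1.7209 = 13.94 m
M_R = c_u·L_a·R = 36·13.94·8.1 = 4064.7 kN·m/m
M_D = W·d = 644·2.92 = 1880.5 kN·m/m
FS = M_R / M_D = 4064.7 / 1880.5 = 2.162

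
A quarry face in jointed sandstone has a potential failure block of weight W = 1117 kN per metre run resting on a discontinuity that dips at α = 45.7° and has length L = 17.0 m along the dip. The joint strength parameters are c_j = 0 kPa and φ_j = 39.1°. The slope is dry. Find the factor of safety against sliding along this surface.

FS = 0.79

Resolving the block weight along and normal to the plane and applying the Mohr–Coulomb strength on the joint:
N' = W cosα = 1117·cos45.7° = 780.1 kN/m
Driving force T = W sinα = 1117·sin45.7° = 799.4 kN/m
Resisting force R = c_j·L + N'·tanφ_j = 0·17.0 + 780.1·tan39.1° = 0.0 + 634.0 = 634.0 kN/m
FS = R / T = 634.0 / 799.4 = 0.793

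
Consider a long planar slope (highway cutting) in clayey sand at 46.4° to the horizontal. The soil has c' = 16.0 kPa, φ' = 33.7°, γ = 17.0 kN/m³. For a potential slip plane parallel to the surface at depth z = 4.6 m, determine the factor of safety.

For an infinite slope with a slip plane parallel to the surface (no pore pressure): FS = [c' + γz cos²β tanφ'] / [γz sinβ cosβ].
γz = 17.0·4.6 = 78.20 kN/m²
Numerator = 16.0 + 78.20·cos²46.4°·tan33.7° = 16.0 + 78.20·0.4756·0.6669 = 40.803 kPa
Denominator = 78.20·sin46.4°·cos46.4° = 78.20·0.7242·0.6896 = 39.053 kPa
FS = 40.803 / 39.053 = 1.045

FS = 1.04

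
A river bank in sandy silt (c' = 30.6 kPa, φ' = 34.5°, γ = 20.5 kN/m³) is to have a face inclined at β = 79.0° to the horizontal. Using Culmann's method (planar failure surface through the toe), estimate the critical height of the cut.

H_c = 16.84 m

Culmann's analysis gives the critical failure plane at α_cr = (β + φ')/2 = (79.0 + 34.5)/2 = 56.8°, and the critical height
H_c = (4c'/γ) · sinβ cosφ' / [1 − cos(β − φ')]
    = (4·30.6/20.5) · sin79.0°·cos34.5° / [1 − cos(44.5°)]
    = 5.971 · 0.9816·0.8241 / [1 − 0.7133]
    = 5.971 · 0.8090 / 0.2867
    = 16.84 m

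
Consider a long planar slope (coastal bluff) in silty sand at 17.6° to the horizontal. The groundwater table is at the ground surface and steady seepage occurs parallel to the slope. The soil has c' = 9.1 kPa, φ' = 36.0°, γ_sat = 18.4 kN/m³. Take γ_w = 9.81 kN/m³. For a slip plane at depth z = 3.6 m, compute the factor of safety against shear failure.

With seepage parallel to the slope and the water table at the surface, the effective normal stress on the slip plane uses the buoyant unit weight γ' = γ_sat − γ_w while the driving shear stress uses γ_sat:
FS = [c' + γ' z cos²β tanφ'] / [γ_sat z sinβ cosβ]
γ' = 18.4 − 9.81 = 8.59 kN/m³
Numerator = 9.1 + 8.59·3.6·cos²17.6°·tan36.0° = 9.1 + 8.59·3.6·0.9086·0.7265 = 29.513 kPa
Denominator = 18.4·3.6·sin17.6°·cos17.6° = 18.4·3.6·0.3024·0.9532 = 19.091 kPa
FS = 29.513 / 19.091 = 1.546

FS = 1.55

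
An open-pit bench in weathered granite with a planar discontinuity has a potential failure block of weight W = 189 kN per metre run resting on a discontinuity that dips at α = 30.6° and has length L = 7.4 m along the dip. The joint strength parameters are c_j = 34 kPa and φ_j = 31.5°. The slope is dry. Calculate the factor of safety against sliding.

Resolving the block weight along and normal to the plane and applying the Mohr–Coulomb strength on the joint:
N' = W cosα = 189·cos30.6° = 162.7 kN/m
Driving force T = W sinα = 189·sin30.6° = 96.2 kN/m
Resisting force R = c_j·L + N'·tanφ_j = 34·7.4 + 162.7·tan31.5° = 251.6 + 99.7 = 351.3 kN/m
FS = R / T = 351.3 / 96.2 = 3.651

FS = 3.65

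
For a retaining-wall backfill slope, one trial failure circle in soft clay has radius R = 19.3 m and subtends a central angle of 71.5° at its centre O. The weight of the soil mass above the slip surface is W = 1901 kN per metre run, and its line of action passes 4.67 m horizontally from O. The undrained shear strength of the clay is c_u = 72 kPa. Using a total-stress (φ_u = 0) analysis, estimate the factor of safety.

Taking moments about the centre O, the resisting moment is provided by the undrained shear strength acting along the arc:
Arc length L_a = R·θ = 19.3·(71.5°·π/180) = 19.3·1.2479 = 24.08 m
M_R = c_u·L_a·R = 72·24.08·19.3 = 33468.1 kN·m/m
M_D = W·d = 1901·4.67 = 8877.7 kN·m/m
FS = M_R / M_D = 33468.1 / 8877.7 = 3.770

FS = 3.77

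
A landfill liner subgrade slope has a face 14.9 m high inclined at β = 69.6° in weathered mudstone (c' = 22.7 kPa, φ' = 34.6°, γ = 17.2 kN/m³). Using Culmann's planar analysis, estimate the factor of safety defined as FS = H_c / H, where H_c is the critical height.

H_c = (4c'/γ) · sinβ cosφ' / [1 − cos(β − φ')]
    = (4·22.7/17.2) · sin69.6°·cos34.6° / [1 − cos35.0°]
    = 5.279 · 0.7715 / 0.1808 = 22.52 m
FS = H_c / H = 22.52 / 14.9 = 1.511

FS = 1.51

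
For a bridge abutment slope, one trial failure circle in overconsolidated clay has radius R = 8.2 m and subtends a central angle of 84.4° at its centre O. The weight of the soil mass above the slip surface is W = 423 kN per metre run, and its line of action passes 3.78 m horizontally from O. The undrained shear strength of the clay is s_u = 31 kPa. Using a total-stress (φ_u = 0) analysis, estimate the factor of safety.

Taking moments about the centre O, the resisting moment is provided by the undrained shear strength acting along the arc:
Arc length L_a = R·θ = 8.2·(84.4°·π/180) = 8.2·1.4731 = 12.08 m
M_R = s_u·L_a·R = 31·12.08·8.2 = 3070.5 kN·m/m
M_D = W·d = 423·3.78 = 1598.9 kN·m/m
FS = M_R / M_D = 3070.5 / 1598.9 = 1.920

FS = 1.92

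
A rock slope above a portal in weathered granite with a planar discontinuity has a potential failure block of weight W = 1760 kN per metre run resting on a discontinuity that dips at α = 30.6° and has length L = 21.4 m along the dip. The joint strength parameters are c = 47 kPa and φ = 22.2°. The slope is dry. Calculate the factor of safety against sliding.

FS = 1.81

Resolving the block weight along and normal to the plane and applying the Mohr–Coulomb strength on the joint:
N' = W cosα = 1760·cos30.6° = 1514.9 kN/m
Driving force T = W sinα = 1760·sin30.6° = 895.9 kN/m
Resisting force R = c·L + N'·tanφ = 47·21.4 + 1514.9·tan22.2° = 1005.8 + 618.2 = 1624.0 kN/m
FS = R / T = 1624.0 / 895.9 = 1.813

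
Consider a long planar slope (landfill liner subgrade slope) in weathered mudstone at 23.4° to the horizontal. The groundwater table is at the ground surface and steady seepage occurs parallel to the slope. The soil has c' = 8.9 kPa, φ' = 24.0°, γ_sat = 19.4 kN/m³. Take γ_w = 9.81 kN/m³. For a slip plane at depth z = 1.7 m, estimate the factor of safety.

With seepage parallel to the slope and the water table at the surface, the effective normal stress on the slip plane uses the buoyant unit weight γ' = γ_sat − γ_w while the driving shear stress uses γ_sat:
FS = [c' + γ' z cos²β tanφ'] / [γ_sat z sinβ cosβ]
γ' = 19.4 − 9.81 = 9.59 kN/m³
Numerator = 8.9 + 9.59·1.7·cos²23.4°·tan24.0° = 8.9 + 9.59·1.7·0.8423·0.4452 = 15.014 kPa
Denominator = 19.4·1.7·sin23.4°·cos23.4° = 19.4·1.7·0.3971·0.9178 = 12.021 kPa
FS = 15.014 / 12.021 = 1.249

FS = 1.25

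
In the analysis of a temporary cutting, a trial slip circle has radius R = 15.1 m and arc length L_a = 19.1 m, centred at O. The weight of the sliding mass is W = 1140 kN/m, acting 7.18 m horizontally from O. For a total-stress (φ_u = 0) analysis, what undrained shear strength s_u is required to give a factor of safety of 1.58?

s_u = 44.8 kPa

FS = s_u·L_a·R / (W·d), so s_u = FS·W·d / (L_a·R).
s_u = 1.58·1140·7.18 / (19.10·15.1) = 12932.6 / 288.41 = 44.84 kPa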